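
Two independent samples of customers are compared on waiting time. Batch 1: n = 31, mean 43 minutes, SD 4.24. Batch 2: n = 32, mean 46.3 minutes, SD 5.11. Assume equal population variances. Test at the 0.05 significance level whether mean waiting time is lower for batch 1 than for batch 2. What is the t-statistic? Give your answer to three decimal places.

-2.785

Let group 1 = batch 1, group 2 = batch 2. H0: μ_1 = μ_2; H1: μ_1 < μ_2 (two-sample pooled-variance t-test, left-tailed).
s_p² = [(31−1)·4.24² + (32−1)·5.11²]/(31+32−2) = 22.1115
t = (43 − 46.3)/√[22.1115·(1/31 + 1/32)] = -2.785
df = n₁ + n₂ − 2 = 61
p-value = P(T ≤ -2.785) ≈ 0.0036
Since p ≈ 0.0036 < α = 0.05, reject H0; the data support H1.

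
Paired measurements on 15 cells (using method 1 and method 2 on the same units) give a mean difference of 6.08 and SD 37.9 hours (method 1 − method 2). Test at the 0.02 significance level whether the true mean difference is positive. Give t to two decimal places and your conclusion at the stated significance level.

H0: μ_d = 0; H1: μ_d > 0 (paired t-test on the differences, right-tailed).
t = d̄/(s_d/√n) = 6.08/(37.9/√15) = 0.62
df = n − 1 = 14
p-value = P(T ≥ 0.62) ≈ 0.272
Since p ≈ 0.272 > α = 0.02, fail to reject H0; the data do not provide sufficient evidence against H0.

t = 0.62; fail to reject H0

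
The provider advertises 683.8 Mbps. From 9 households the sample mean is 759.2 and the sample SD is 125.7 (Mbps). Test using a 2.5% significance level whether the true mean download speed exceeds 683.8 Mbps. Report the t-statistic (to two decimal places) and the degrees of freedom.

t = 1.80, df = 8

H0: μ = 683.8; H1: μ > 683.8 (one-sample t-test, right-tailed).
t = (x̄ − μ₀)/(s/√n) = (759.2 − 683.8)/(125.7/√9) = 1.80
df = n − 1 = 8
p-value = P(T ≥ 1.80) ≈ 0.0548
Since p ≈ 0.0548 > α = 0.025, fail to reject H0; the evidence is not statistically significant.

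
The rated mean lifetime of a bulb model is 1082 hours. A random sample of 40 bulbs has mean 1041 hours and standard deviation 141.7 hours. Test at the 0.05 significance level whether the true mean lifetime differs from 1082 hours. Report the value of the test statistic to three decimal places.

-1.830

H0: μ = 1082; H1: μ ≠ 1082 (one-sample t-test, two-sided).
t = (x̄ − μ₀)/(s/√n) = (1041 − 1082)/(141.7/√40) = -1.830
df = n − 1 = 39
Two-sided p-value ≈ 0.0749
Since p ≈ 0.0749 > α = 0.05, fail to reject H0; the evidence is not statistically significant.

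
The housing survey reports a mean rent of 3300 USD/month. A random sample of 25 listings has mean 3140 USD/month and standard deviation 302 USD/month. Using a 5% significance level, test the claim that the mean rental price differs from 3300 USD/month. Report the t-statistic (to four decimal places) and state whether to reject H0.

H0: μ = 3300; H1: μ ≠ 3300 (one-sample t-test, two-sided).
t = (x̄ − μ₀)/(s/√n) = (3140 − 3300)/(302/√25) = -2.6490
df = n − 1 = 24
Two-sided p-value ≈ 0.014
Since p ≈ 0.014 < α = 0.05, reject H0; the data support H1.

t = -2.6490; reject H0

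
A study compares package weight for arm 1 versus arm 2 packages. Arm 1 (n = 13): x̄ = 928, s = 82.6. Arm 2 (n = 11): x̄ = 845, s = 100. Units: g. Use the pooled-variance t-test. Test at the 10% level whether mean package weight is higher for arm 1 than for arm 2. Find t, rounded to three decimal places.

Let group 1 = arm 1, group 2 = arm 2. H0: μ_1 = μ_2; H1: μ_1 > μ_2 (two-sample pooled-variance t-test, right-tailed).
s_p² = [(13−1)·82.6² + (11−1)·100²]/(13+11−2) = 8266.96
t = (928 − 845)/√[8266.96·(1/13 + 1/11)] = 2.228
df = n₁ + n₂ − 2 = 22
p-value = P(T ≥ 2.228) ≈ 0.0182
Since p ≈ 0.0182 < α = 0.1, reject H0; the data support H1.

2.228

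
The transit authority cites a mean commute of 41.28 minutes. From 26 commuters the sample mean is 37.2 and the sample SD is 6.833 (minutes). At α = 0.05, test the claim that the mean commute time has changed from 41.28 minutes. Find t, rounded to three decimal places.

H0: μ = 41.28; H1: μ ≠ 41.28 (one-sample t-test, two-sided).
t = (x̄ − μ₀)/(s/√n) = (37.2 − 41.28)/(6.833/√26) = -3.045
df = n − 1 = 25
Two-sided p-value ≈ 0.0054
Since p ≈ 0.0054 < α = 0.05, reject H0; the data support H1.

-3.045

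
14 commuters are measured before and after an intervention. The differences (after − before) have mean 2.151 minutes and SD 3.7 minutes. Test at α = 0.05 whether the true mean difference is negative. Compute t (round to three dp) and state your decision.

t = 2.175; fail to reject H0

H0: μ_d = 0; H1: μ_d < 0 (paired t-test on the differences, left-tailed).
t = d̄/(s_d/√n) = 2.151/(3.7/√14) = 2.175
df = n − 1 = 13
p-value = P(T ≤ 2.175) ≈ 0.9757
Since p ≈ 0.9757 > α = 0.05, fail to reject H0; the data do not provide sufficient evidence against H0.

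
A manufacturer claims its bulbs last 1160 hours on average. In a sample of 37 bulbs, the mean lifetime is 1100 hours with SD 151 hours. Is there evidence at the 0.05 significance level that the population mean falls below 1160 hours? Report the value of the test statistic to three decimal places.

-2.417

H0: μ = 1160; H1: μ < 1160 (one-sample t-test, left-tailed).
t = (x̄ − μ₀)/(s/√n) = (1100 − 1160)/(151/√37) = -2.417
df = n − 1 = 36
p-value = P(T ≤ -2.417) ≈ 0.0104
Since p ≈ 0.0104 < α = 0.05, reject H0; the data support H1.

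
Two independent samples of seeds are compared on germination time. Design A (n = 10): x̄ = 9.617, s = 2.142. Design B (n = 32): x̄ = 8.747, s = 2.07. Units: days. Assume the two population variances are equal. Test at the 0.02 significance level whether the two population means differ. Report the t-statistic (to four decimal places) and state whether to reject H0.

t = 1.1510; fail to reject H0

Let group 1 = design A, group 2 = design B. H0: μ_1 = μ_2; H1: μ_1 ≠ μ_2 (two-sample pooled-variance t-test, two-sided).
s_p² = [(10−1)·2.142² + (32−1)·2.07²]/(10+32−2) = 4.35313
t = (9.617 − 8.747)/√[4.35313·(1/10 + 1/32)] = 1.1510
df = n₁ + n₂ − 2 = 40
Two-sided p-value ≈ 0.2566
Since p ≈ 0.2566 > α = 0.02, fail to reject H0; the evidence is not statistically significant.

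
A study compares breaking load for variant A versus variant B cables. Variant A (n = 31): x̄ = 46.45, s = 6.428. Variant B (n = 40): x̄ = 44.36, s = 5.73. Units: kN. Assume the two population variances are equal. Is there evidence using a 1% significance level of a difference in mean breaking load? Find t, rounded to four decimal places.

1.4453

Let group 1 = variant A, group 2 = variant B. H0: μ_1 = μ_2; H1: μ_1 ≠ μ_2 (two-sample pooled-variance t-test, two-sided).
s_p² = [(31−1)·6.428² + (40−1)·5.73²]/(31+40−2) = 36.5226
t = (46.45 − 44.36)/√[36.5226·(1/31 + 1/40)] = 1.4453
df = n₁ + n₂ − 2 = 69
Two-sided p-value ≈ 0.153
Since p ≈ 0.153 > α = 0.01, fail to reject H0; the evidence is not statistically significant.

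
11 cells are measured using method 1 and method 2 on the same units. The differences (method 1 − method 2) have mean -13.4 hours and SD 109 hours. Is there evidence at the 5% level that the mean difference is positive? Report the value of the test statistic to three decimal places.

H0: μ_d = 0; H1: μ_d > 0 (paired t-test on the differences, right-tailed).
t = d̄/(s_d/√n) = -13.4/(109/√11) = -0.408
df = n − 1 = 10
p-value = P(T ≥ -0.408) ≈ 0.6540
Since p ≈ 0.6540 > α = 0.05, fail to reject H0; the data do not provide sufficient evidence against H0.

-0.408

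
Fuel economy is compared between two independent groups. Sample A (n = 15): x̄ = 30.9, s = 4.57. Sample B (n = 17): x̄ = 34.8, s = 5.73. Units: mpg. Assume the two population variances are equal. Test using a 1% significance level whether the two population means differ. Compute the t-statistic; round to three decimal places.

-2.109

Let group 1 = sample A, group 2 = sample B. H0: μ_1 = μ_2; H1: μ_1 ≠ μ_2 (two-sample pooled-variance t-test, two-sided).
s_p² = [(15−1)·4.57² + (17−1)·5.73²]/(15+17−2) = 27.2572
t = (30.9 − 34.8)/√[27.2572·(1/15 + 1/17)] = -2.109
df = n₁ + n₂ − 2 = 30
Two-sided p-value ≈ 0.043
Since p ≈ 0.043 > α = 0.01, fail to reject H0; the data do not provide sufficient evidence against H0.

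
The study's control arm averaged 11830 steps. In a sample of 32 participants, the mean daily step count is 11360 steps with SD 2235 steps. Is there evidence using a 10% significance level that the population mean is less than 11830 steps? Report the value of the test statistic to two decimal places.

H0: μ = 11830; H1: μ < 11830 (one-sample t-test, left-tailed).
t = (x̄ − μ₀)/(s/√n) = (11360 − 11830)/(2235/√32) = -1.19
df = n − 1 = 31
p-value = P(T ≤ -1.19) ≈ 0.1216
Since p ≈ 0.1216 > α = 0.1, fail to reject H0; the data do not provide sufficient evidence against H0.

-1.19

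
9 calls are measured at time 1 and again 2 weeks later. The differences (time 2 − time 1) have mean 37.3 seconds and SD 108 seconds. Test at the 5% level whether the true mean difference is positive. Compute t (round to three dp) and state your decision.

t = 1.036; fail to reject H0

H0: μ_d = 0; H1: μ_d > 0 (paired t-test on the differences, right-tailed).
t = d̄/(s_d/√n) = 37.3/(108/√9) = 1.036
df = n − 1 = 8
p-value = P(T ≥ 1.036) ≈ 0.1652
Since p ≈ 0.1652 > α = 0.05, fail to reject H0; the evidence is not statistically significant.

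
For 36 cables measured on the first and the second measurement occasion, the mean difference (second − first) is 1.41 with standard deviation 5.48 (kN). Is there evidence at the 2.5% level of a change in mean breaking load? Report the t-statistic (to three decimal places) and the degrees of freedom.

t = 1.544, df = 35

H0: μ_d = 0; H1: μ_d ≠ 0 (paired t-test on the differences, two-sided).
t = d̄/(s_d/√n) = 1.41/(5.48/√36) = 1.544
df = n − 1 = 35
Two-sided p-value ≈ 0.132
Since p ≈ 0.132 > α = 0.025, fail to reject H0; the data do not provide sufficient evidence against H0.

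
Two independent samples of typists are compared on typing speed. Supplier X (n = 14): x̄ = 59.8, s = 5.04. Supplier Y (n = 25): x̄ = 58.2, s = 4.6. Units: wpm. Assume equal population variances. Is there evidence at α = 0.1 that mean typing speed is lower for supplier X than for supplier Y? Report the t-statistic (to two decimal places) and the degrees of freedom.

t = 1.01, df = 37

Let group 1 = supplier X, group 2 = supplier Y. H0: μ_1 = μ_2; H1: μ_1 < μ_2 (two-sample pooled-variance t-test, left-tailed).
s_p² = [(14−1)·5.04² + (25−1)·4.6²]/(14+25−2) = 22.6503
t = (59.8 − 58.2)/√[22.6503·(1/14 + 1/25)] = 1.01
df = n₁ + n₂ − 2 = 37
p-value = P(T ≤ 1.01) ≈ 0.8398
Since p ≈ 0.8398 > α = 0.1, fail to reject H0; the evidence is not statistically significant.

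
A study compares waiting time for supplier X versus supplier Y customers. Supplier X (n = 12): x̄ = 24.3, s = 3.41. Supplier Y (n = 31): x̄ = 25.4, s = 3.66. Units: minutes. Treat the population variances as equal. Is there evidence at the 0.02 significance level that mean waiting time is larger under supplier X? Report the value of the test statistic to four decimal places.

Let group 1 = supplier X, group 2 = supplier Y. H0: μ_1 = μ_2; H1: μ_1 > μ_2 (two-sample pooled-variance t-test, right-tailed).
s_p² = [(12−1)·3.41² + (31−1)·3.66²]/(12+31−2) = 12.9214
t = (24.3 − 25.4)/√[12.9214·(1/12 + 1/31)] = -0.9001
df = n₁ + n₂ − 2 = 41
p-value = P(T ≥ -0.9001) ≈ 0.813
Since p ≈ 0.813 > α = 0.02, fail to reject H0; the data do not provide sufficient evidence against H0.

-0.9001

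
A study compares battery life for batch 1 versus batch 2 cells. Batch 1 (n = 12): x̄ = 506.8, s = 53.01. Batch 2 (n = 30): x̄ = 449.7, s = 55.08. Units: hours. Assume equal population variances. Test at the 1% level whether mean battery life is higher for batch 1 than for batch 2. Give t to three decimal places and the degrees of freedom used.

Let group 1 = batch 1, group 2 = batch 2. H0: μ_1 = μ_2; H1: μ_1 > μ_2 (two-sample pooled-variance t-test, right-tailed).
s_p² = [(12−1)·53.01² + (30−1)·55.08²]/(12+30−2) = 2972.28
t = (506.8 − 449.7)/√[2972.28·(1/12 + 1/30)] = 3.066
df = n₁ + n₂ − 2 = 40
p-value = P(T ≥ 3.066) ≈ 0.002
Since p ≈ 0.002 < α = 0.01, reject H0; the evidence is statistically significant.

t = 3.066, df = 40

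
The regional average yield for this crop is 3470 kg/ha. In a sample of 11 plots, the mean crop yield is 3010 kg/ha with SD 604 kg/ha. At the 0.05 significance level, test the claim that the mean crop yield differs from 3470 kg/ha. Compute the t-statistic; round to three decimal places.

H0: μ = 3470; H1: μ ≠ 3470 (one-sample t-test, two-sided).
t = (x̄ − μ₀)/(s/√n) = (3010 − 3470)/(604/√11) = -2.526
df = n − 1 = 10
Two-sided p-value ≈ 0.0301
Since p ≈ 0.0301 < α = 0.05, reject H0; the evidence is statistically significant.

-2.526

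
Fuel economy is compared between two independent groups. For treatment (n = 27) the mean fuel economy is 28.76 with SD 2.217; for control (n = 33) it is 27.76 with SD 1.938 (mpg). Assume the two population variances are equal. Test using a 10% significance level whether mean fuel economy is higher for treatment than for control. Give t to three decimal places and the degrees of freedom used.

Let group 1 = treatment, group 2 = control. H0: μ_1 = μ_2; H1: μ_1 > μ_2 (two-sample pooled-variance t-test, right-tailed).
s_p² = [(27−1)·2.217² + (33−1)·1.938²]/(27+33−2) = 4.27551
t = (28.76 − 27.76)/√[4.27551·(1/27 + 1/33)] = 1.864
df = n₁ + n₂ − 2 = 58
p-value = P(T ≥ 1.864) ≈ 0.0337
Since p ≈ 0.0337 < α = 0.1, reject H0; the data support H1.

t = 1.864, df = 58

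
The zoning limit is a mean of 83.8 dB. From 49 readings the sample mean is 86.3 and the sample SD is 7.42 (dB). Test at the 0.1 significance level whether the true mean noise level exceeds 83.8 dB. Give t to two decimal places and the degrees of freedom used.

t = 2.36, df = 48

H0: μ = 83.8; H1: μ > 83.8 (one-sample t-test, right-tailed).
t = (x̄ − μ₀)/(s/√n) = (86.3 − 83.8)/(7.42/√49) = 2.36
df = n − 1 = 48
p-value = P(T ≥ 2.36) ≈ 0.011
Since p ≈ 0.011 < α = 0.1, reject H0; the data support H1.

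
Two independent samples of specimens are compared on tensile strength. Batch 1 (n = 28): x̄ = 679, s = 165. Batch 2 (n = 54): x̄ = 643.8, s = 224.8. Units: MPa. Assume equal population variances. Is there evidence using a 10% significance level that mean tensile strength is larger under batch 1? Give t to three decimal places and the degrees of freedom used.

t = 0.732, df = 80

Let group 1 = batch 1, group 2 = batch 2. H0: μ_1 = μ_2; H1: μ_1 > μ_2 (two-sample pooled-variance t-test, right-tailed).
s_p² = [(28−1)·165² + (54−1)·224.8²]/(28+54−2) = 42667.9
t = (679 − 643.8)/√[42667.9·(1/28 + 1/54)] = 0.732
df = n₁ + n₂ − 2 = 80
p-value = P(T ≥ 0.732) ≈ 0.233
Since p ≈ 0.233 > α = 0.1, fail to reject H0; the evidence is not statistically significant.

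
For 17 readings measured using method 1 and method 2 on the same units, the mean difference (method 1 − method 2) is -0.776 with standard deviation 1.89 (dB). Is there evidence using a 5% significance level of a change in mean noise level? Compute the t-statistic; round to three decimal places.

-1.693

H0: μ_d = 0; H1: μ_d ≠ 0 (paired t-test on the differences, two-sided).
t = d̄/(s_d/√n) = -0.776/(1.89/√17) = -1.693
df = n − 1 = 16
Two-sided p-value ≈ 0.110
Since p ≈ 0.110 > α = 0.05, fail to reject H0; the data do not provide sufficient evidence against H0.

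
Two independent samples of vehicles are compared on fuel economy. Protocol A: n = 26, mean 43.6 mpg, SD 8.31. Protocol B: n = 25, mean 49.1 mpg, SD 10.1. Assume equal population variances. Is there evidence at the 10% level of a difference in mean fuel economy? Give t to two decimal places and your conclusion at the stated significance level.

t = -2.13; reject H0

Let group 1 = protocol A, group 2 = protocol B. H0: μ_1 = μ_2; H1: μ_1 ≠ μ_2 (two-sample pooled-variance t-test, two-sided).
s_p² = [(26−1)·8.31² + (25−1)·10.1²]/(26+25−2) = 85.1968
t = (43.6 − 49.1)/√[85.1968·(1/26 + 1/25)] = -2.13
df = n₁ + n₂ − 2 = 49
Two-sided p-value ≈ 0.038
Since p ≈ 0.038 < α = 0.1, reject H0; the data support H1.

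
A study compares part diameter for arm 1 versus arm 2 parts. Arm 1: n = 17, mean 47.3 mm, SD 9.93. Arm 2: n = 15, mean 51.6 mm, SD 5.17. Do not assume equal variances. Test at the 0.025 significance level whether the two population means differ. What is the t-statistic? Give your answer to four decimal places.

Let group 1 = arm 1, group 2 = arm 2. H0: μ_1 = μ_2; H1: μ_1 ≠ μ_2 (Welch's two-sample t-test, two-sided).
t = (x̄_1 − x̄_2)/√(s_1²/n_1 + s_2²/n_2) = (47.3 − 51.6)/√(9.93²/17 + 5.17²/15) = -1.5616
Welch–Satterthwaite df ≈ 24.68
Two-sided p-value ≈ 0.131
Since p ≈ 0.131 > α = 0.025, fail to reject H0; the data do not provide sufficient evidence against H0.

-1.5616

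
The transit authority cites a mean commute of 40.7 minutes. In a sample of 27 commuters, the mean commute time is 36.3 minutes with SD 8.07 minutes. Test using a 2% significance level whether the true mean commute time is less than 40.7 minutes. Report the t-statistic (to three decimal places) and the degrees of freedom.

H0: μ = 40.7; H1: μ < 40.7 (one-sample t-test, left-tailed).
t = (x̄ − μ₀)/(s/√n) = (36.3 − 40.7)/(8.07/√27) = -2.833
df = n − 1 = 26
p-value = P(T ≤ -2.833) ≈ 0.004
Since p ≈ 0.004 < α = 0.02, reject H0; the evidence is statistically significant.

t = -2.833, df = 26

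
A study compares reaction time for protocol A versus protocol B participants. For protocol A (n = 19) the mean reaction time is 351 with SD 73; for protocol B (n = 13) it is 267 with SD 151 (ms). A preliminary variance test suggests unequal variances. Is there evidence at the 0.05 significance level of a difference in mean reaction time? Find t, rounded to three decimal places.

Let group 1 = protocol A, group 2 = protocol B. H0: μ_1 = μ_2; H1: μ_1 ≠ μ_2 (Welch's two-sample t-test, two-sided).
t = (x̄_1 − x̄_2)/√(s_1²/n_1 + s_2²/n_2) = (351 − 267)/√(73²/19 + 151²/13) = 1.862
Welch–Satterthwaite df ≈ 15.87
Two-sided p-value ≈ 0.0812
Since p ≈ 0.0812 > α = 0.05, fail to reject H0; the evidence is not statistically significant.

1.862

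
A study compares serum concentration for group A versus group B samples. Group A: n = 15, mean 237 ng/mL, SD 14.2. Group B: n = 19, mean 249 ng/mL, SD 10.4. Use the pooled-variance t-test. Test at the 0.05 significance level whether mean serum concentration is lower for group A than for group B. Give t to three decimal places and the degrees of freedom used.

Let group 1 = group A, group 2 = group B. H0: μ_1 = μ_2; H1: μ_1 < μ_2 (two-sample pooled-variance t-test, left-tailed).
s_p² = [(15−1)·14.2² + (19−1)·10.4²]/(15+19−2) = 149.058
t = (237 − 249)/√[149.058·(1/15 + 1/19)] = -2.846
df = n₁ + n₂ − 2 = 32
p-value = P(T ≤ -2.846) ≈ 0.0038
Since p ≈ 0.0038 < α = 0.05, reject H0; the data support H1.

t = -2.846, df = 32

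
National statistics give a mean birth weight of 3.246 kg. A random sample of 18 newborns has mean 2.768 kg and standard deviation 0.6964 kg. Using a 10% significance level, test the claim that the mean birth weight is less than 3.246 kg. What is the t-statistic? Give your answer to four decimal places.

-2.9121

H0: μ = 3.246; H1: μ < 3.246 (one-sample t-test, left-tailed).
t = (x̄ − μ₀)/(s/√n) = (2.768 − 3.246)/(0.6964/√18) = -2.9121
df = n − 1 = 17
p-value = P(T ≤ -2.9121) ≈ 0.0049
Since p ≈ 0.0049 < α = 0.1, reject H0; the data support H1.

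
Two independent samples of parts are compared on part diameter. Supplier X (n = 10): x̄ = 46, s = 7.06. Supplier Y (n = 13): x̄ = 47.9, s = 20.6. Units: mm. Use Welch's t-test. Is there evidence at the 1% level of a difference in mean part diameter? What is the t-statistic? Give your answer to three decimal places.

-0.310

Let group 1 = supplier X, group 2 = supplier Y. H0: μ_1 = μ_2; H1: μ_1 ≠ μ_2 (Welch's two-sample t-test, two-sided).
t = (x̄_1 − x̄_2)/√(s_1²/n_1 + s_2²/n_2) = (46 − 47.9)/√(7.06²/10 + 20.6²/13) = -0.310
Welch–Satterthwaite df ≈ 15.46
Two-sided p-value ≈ 0.761
Since p ≈ 0.761 > α = 0.01, fail to reject H0; the evidence is not statistically significant.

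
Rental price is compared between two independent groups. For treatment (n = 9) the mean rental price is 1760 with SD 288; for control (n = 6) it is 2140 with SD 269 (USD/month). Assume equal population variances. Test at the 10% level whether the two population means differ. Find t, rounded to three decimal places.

-2.567

Let group 1 = treatment, group 2 = control. H0: μ_1 = μ_2; H1: μ_1 ≠ μ_2 (two-sample pooled-variance t-test, two-sided).
s_p² = [(9−1)·288² + (6−1)·269²]/(9+6−2) = 78873.6
t = (1760 − 2140)/√[78873.6·(1/9 + 1/6)] = -2.567
df = n₁ + n₂ − 2 = 13
Two-sided p-value ≈ 0.0234
Since p ≈ 0.0234 < α = 0.1, reject H0; the data support H1.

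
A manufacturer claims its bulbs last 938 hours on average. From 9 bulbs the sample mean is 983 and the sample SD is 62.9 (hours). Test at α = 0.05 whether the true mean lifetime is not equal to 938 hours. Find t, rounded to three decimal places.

H0: μ = 938; H1: μ ≠ 938 (one-sample t-test, two-sided).
t = (x̄ − μ₀)/(s/√n) = (983 − 938)/(62.9/√9) = 2.146
df = n − 1 = 8
Two-sided p-value ≈ 0.064
Since p ≈ 0.064 > α = 0.05, fail to reject H0; the data do not provide sufficient evidence against H0.

2.146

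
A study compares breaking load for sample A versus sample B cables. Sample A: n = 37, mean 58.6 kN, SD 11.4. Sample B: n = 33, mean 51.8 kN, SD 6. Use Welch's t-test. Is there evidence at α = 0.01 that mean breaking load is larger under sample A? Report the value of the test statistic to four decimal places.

3.1694

Let group 1 = sample A, group 2 = sample B. H0: μ_1 = μ_2; H1: μ_1 > μ_2 (Welch's two-sample t-test, right-tailed).
t = (x̄_1 − x̄_2)/√(s_1²/n_1 + s_2²/n_2) = (58.6 − 51.8)/√(11.4²/37 + 6²/33) = 3.1694
Welch–Satterthwaite df ≈ 55.78
p-value = P(T ≥ 3.1694) ≈ 0.0012
Since p ≈ 0.0012 < α = 0.01, reject H0; the data support H1.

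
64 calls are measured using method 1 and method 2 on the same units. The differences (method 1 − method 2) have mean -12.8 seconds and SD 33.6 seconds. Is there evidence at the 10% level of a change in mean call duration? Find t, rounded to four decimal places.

-3.0476

H0: μ_d = 0; H1: μ_d ≠ 0 (paired t-test on the differences, two-sided).
t = d̄/(s_d/√n) = -12.8/(33.6/√64) = -3.0476
df = n − 1 = 63
Two-sided p-value ≈ 0.003
Since p ≈ 0.003 < α = 0.1, reject H0; the data support H1.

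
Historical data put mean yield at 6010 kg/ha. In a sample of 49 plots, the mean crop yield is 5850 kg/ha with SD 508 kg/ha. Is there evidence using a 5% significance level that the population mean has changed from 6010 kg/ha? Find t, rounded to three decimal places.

H0: μ = 6010; H1: μ ≠ 6010 (one-sample t-test, two-sided).
t = (x̄ − μ₀)/(s/√n) = (5850 − 6010)/(508/√49) = -2.205
df = n − 1 = 48
Two-sided p-value ≈ 0.032
Since p ≈ 0.032 < α = 0.05, reject H0; the evidence is statistically significant.

-2.205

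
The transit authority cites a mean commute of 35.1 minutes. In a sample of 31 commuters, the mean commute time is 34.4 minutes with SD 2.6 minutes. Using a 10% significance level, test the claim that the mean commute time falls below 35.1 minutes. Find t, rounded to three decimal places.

H0: μ = 35.1; H1: μ < 35.1 (one-sample t-test, left-tailed).
t = (x̄ − μ₀)/(s/√n) = (34.4 − 35.1)/(2.6/√31) = -1.499
df = n − 1 = 30
p-value = P(T ≤ -1.499) ≈ 0.0722
Since p ≈ 0.0722 < α = 0.1, reject H0; the evidence is statistically significant.

-1.499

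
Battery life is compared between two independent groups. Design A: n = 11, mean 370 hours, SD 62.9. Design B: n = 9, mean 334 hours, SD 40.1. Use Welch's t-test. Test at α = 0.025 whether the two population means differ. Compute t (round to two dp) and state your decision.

Let group 1 = design A, group 2 = design B. H0: μ_1 = μ_2; H1: μ_1 ≠ μ_2 (Welch's two-sample t-test, two-sided).
t = (x̄_1 − x̄_2)/√(s_1²/n_1 + s_2²/n_2) = (370 − 334)/√(62.9²/11 + 40.1²/9) = 1.55
Welch–Satterthwaite df ≈ 17.12
Two-sided p-value ≈ 0.139
Since p ≈ 0.139 > α = 0.025, fail to reject H0; the data do not provide sufficient evidence against H0.

t = 1.55; fail to reject H0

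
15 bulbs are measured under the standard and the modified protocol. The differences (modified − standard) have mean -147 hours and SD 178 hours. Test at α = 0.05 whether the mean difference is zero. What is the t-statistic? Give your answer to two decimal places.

-3.20

H0: μ_d = 0; H1: μ_d ≠ 0 (paired t-test on the differences, two-sided).
t = d̄/(s_d/√n) = -147/(178/√15) = -3.20
df = n − 1 = 14
Two-sided p-value ≈ 0.0064
Since p ≈ 0.0064 < α = 0.05, reject H0; the evidence is statistically significant.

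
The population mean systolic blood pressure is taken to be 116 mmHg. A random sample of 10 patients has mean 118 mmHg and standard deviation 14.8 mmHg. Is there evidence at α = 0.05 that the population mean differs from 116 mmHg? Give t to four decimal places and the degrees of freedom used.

H0: μ = 116; H1: μ ≠ 116 (one-sample t-test, two-sided).
t = (x̄ − μ₀)/(s/√n) = (118 − 116)/(14.8/√10) = 0.4273
df = n − 1 = 9
Two-sided p-value ≈ 0.679
Since p ≈ 0.679 > α = 0.05, fail to reject H0; the evidence is not statistically significant.

t = 0.4273, df = 9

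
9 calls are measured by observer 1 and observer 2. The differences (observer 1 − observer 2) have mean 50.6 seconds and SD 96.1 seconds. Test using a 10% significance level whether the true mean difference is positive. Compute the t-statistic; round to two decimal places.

H0: μ_d = 0; H1: μ_d > 0 (paired t-test on the differences, right-tailed).
t = d̄/(s_d/√n) = 50.6/(96.1/√9) = 1.58
df = n − 1 = 8
p-value = P(T ≥ 1.58) ≈ 0.076
Since p ≈ 0.076 < α = 0.1, reject H0; the data support H1.

1.58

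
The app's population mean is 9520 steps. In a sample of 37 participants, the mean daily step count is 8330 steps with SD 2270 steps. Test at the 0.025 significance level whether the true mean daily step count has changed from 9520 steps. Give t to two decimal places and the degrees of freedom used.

H0: μ = 9520; H1: μ ≠ 9520 (one-sample t-test, two-sided).
t = (x̄ − μ₀)/(s/√n) = (8330 − 9520)/(2270/√37) = -3.19
df = n − 1 = 36
Two-sided p-value ≈ 0.0030
Since p ≈ 0.0030 < α = 0.025, reject H0; the data support H1.

t = -3.19, df = 36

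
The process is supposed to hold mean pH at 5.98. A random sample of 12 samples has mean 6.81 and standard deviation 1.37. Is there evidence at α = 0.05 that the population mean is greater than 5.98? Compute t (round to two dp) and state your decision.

t = 2.10; reject H0

H0: μ = 5.98; H1: μ > 5.98 (one-sample t-test, right-tailed).
t = (x̄ − μ₀)/(s/√n) = (6.81 − 5.98)/(1.37/√12) = 2.10
df = n − 1 = 11
p-value = P(T ≥ 2.10) ≈ 0.030
Since p ≈ 0.030 < α = 0.05, reject H0; the data support H1.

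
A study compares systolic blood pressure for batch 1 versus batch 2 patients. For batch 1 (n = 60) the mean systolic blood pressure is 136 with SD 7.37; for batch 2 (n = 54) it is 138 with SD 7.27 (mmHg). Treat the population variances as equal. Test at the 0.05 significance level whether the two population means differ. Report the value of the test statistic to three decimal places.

Let group 1 = batch 1, group 2 = batch 2. H0: μ_1 = μ_2; H1: μ_1 ≠ μ_2 (two-sample pooled-variance t-test, two-sided).
s_p² = [(60−1)·7.37² + (54−1)·7.27²]/(60+54−2) = 53.6241
t = (136 − 138)/√[53.6241·(1/60 + 1/54)] = -1.456
df = n₁ + n₂ − 2 = 112
Two-sided p-value ≈ 0.1482
Since p ≈ 0.1482 > α = 0.05, fail to reject H0; the evidence is not statistically significant.

-1.456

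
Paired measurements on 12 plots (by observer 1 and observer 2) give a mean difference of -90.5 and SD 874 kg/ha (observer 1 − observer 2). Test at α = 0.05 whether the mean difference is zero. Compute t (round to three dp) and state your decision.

t = -0.359; fail to reject H0

H0: μ_d = 0; H1: μ_d ≠ 0 (paired t-test on the differences, two-sided).
t = d̄/(s_d/√n) = -90.5/(874/√12) = -0.359
df = n − 1 = 11
Two-sided p-value ≈ 0.7266
Since p ≈ 0.7266 > α = 0.05, fail to reject H0; the evidence is not statistically significant.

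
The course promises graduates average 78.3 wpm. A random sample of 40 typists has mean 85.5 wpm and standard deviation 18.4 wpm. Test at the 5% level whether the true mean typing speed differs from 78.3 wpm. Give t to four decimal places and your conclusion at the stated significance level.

H0: μ = 78.3; H1: μ ≠ 78.3 (one-sample t-test, two-sided).
t = (x̄ − μ₀)/(s/√n) = (85.5 − 78.3)/(18.4/√40) = 2.4748
df = n − 1 = 39
Two-sided p-value ≈ 0.018
Since p ≈ 0.018 < α = 0.05, reject H0; the data support H1.

t = 2.4748; reject H0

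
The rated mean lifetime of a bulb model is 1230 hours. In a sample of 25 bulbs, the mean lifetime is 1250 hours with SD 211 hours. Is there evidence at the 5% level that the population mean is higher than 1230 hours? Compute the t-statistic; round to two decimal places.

H0: μ = 1230; H1: μ > 1230 (one-sample t-test, right-tailed).
t = (x̄ − μ₀)/(s/√n) = (1250 − 1230)/(211/√25) = 0.47
df = n − 1 = 24
p-value = P(T ≥ 0.47) ≈ 0.3199
Since p ≈ 0.3199 > α = 0.05, fail to reject H0; the evidence is not statistically significant.

0.47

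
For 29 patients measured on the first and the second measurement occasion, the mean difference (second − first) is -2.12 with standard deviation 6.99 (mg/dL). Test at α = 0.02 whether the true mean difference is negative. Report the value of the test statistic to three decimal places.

-1.633

H0: μ_d = 0; H1: μ_d < 0 (paired t-test on the differences, left-tailed).
t = d̄/(s_d/√n) = -2.12/(6.99/√29) = -1.633
df = n − 1 = 28
p-value = P(T ≤ -1.633) ≈ 0.057
Since p ≈ 0.057 > α = 0.02, fail to reject H0; the data do not provide sufficient evidence against H0.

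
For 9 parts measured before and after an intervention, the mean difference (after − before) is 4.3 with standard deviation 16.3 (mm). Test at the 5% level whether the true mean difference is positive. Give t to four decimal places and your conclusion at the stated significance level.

t = 0.7914; fail to reject H0

H0: μ_d = 0; H1: μ_d > 0 (paired t-test on the differences, right-tailed).
t = d̄/(s_d/√n) = 4.3/(16.3/√9) = 0.7914
df = n − 1 = 8
p-value = P(T ≥ 0.7914) ≈ 0.2258
Since p ≈ 0.2258 > α = 0.05, fail to reject H0; the data do not provide sufficient evidence against H0.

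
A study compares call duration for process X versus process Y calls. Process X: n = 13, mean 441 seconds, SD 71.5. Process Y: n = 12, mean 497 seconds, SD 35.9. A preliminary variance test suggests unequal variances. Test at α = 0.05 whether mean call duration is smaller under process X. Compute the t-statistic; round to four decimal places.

-2.5028

Let group 1 = process X, group 2 = process Y. H0: μ_1 = μ_2; H1: μ_1 < μ_2 (Welch's two-sample t-test, left-tailed).
t = (x̄_1 − x̄_2)/√(s_1²/n_1 + s_2²/n_2) = (441 − 497)/√(71.5²/13 + 35.9²/12) = -2.5028
Welch–Satterthwaite df ≈ 17.99
p-value = P(T ≤ -2.5028) ≈ 0.0111
Since p ≈ 0.0111 < α = 0.05, reject H0; the data support H1.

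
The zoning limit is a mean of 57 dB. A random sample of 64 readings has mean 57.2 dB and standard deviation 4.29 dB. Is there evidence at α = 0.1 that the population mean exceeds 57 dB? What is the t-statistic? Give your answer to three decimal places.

H0: μ = 57; H1: μ > 57 (one-sample t-test, right-tailed).
t = (x̄ − μ₀)/(s/√n) = (57.2 − 57)/(4.29/√64) = 0.373
df = n − 1 = 63
p-value = P(T ≥ 0.373) ≈ 0.355
Since p ≈ 0.355 > α = 0.1, fail to reject H0; the evidence is not statistically significant.

0.373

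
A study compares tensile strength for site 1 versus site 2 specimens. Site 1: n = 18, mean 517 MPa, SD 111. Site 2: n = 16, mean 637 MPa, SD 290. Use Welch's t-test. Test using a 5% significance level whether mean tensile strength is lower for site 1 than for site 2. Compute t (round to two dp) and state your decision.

Let group 1 = site 1, group 2 = site 2. H0: μ_1 = μ_2; H1: μ_1 < μ_2 (Welch's two-sample t-test, left-tailed).
t = (x̄_1 − x̄_2)/√(s_1²/n_1 + s_2²/n_2) = (517 − 637)/√(111²/18 + 290²/16) = -1.56
Welch–Satterthwaite df ≈ 18.88
p-value = P(T ≤ -1.56) ≈ 0.068
Since p ≈ 0.068 > α = 0.05, fail to reject H0; the data do not provide sufficient evidence against H0.

t = -1.56; fail to reject H0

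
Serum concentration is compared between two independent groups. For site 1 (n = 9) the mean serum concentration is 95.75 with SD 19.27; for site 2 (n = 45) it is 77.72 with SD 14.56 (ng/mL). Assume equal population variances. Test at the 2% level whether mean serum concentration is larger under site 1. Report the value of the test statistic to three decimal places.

Let group 1 = site 1, group 2 = site 2. H0: μ_1 = μ_2; H1: μ_1 > μ_2 (two-sample pooled-variance t-test, right-tailed).
s_p² = [(9−1)·19.27² + (45−1)·14.56²]/(9+45−2) = 236.507
t = (95.75 − 77.72)/√[236.507·(1/9 + 1/45)] = 3.211
df = n₁ + n₂ − 2 = 52
p-value = P(T ≥ 3.211) ≈ 0.001
Since p ≈ 0.001 < α = 0.02, reject H0; the evidence is statistically significant.

3.211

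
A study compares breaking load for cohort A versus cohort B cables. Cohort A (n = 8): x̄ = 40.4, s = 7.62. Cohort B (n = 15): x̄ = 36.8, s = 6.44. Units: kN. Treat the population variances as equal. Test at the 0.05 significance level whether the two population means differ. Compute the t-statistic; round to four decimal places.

Let group 1 = cohort A, group 2 = cohort B. H0: μ_1 = μ_2; H1: μ_1 ≠ μ_2 (two-sample pooled-variance t-test, two-sided).
s_p² = [(8−1)·7.62² + (15−1)·6.44²]/(8+15−2) = 47.0039
t = (40.4 − 36.8)/√[47.0039·(1/8 + 1/15)] = 1.1994
df = n₁ + n₂ − 2 = 21
Two-sided p-value ≈ 0.244
Since p ≈ 0.244 > α = 0.05, fail to reject H0; the data do not provide sufficient evidence against H0.

1.1994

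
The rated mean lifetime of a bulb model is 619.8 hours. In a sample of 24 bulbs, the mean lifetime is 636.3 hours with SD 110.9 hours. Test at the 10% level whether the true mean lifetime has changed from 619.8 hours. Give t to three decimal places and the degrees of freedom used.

H0: μ = 619.8; H1: μ ≠ 619.8 (one-sample t-test, two-sided).
t = (x̄ − μ₀)/(s/√n) = (636.3 − 619.8)/(110.9/√24) = 0.729
df = n − 1 = 23
Two-sided p-value ≈ 0.4734
Since p ≈ 0.4734 > α = 0.1, fail to reject H0; the evidence is not statistically significant.

t = 0.729, df = 23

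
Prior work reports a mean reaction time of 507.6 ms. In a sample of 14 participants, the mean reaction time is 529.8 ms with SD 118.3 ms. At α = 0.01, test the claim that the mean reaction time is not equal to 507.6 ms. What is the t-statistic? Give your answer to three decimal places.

H0: μ = 507.6; H1: μ ≠ 507.6 (one-sample t-test, two-sided).
t = (x̄ − μ₀)/(s/√n) = (529.8 − 507.6)/(118.3/√14) = 0.702
df = n − 1 = 13
Two-sided p-value ≈ 0.495
Since p ≈ 0.495 > α = 0.01, fail to reject H0; the evidence is not statistically significant.

0.702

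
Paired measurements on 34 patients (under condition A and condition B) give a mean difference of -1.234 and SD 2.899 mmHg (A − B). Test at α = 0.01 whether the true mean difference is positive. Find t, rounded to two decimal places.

-2.48

H0: μ_d = 0; H1: μ_d > 0 (paired t-test on the differences, right-tailed).
t = d̄/(s_d/√n) = -1.234/(2.899/√34) = -2.48
df = n − 1 = 33
p-value = P(T ≥ -2.48) ≈ 0.991
Since p ≈ 0.991 > α = 0.01, fail to reject H0; the data do not provide sufficient evidence against H0.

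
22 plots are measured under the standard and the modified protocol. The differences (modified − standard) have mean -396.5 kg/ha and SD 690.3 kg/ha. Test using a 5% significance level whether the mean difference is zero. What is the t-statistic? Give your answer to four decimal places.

H0: μ_d = 0; H1: μ_d ≠ 0 (paired t-test on the differences, two-sided).
t = d̄/(s_d/√n) = -396.5/(690.3/√22) = -2.6941
df = n − 1 = 21
Two-sided p-value ≈ 0.014
Since p ≈ 0.014 < α = 0.05, reject H0; the evidence is statistically significant.

-2.6941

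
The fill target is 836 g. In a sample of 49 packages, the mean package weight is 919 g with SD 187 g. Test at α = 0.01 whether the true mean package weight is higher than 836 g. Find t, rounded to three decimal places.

3.107

H0: μ = 836; H1: μ > 836 (one-sample t-test, right-tailed).
t = (x̄ − μ₀)/(s/√n) = (919 − 836)/(187/√49) = 3.107
df = n − 1 = 48
p-value = P(T ≥ 3.107) ≈ 0.002
Since p ≈ 0.002 < α = 0.01, reject H0; the evidence is statistically significant.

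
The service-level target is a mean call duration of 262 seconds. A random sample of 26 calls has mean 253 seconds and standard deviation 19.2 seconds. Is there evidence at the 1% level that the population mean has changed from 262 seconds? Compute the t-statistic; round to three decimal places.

-2.390

H0: μ = 262; H1: μ ≠ 262 (one-sample t-test, two-sided).
t = (x̄ − μ₀)/(s/√n) = (253 − 262)/(19.2/√26) = -2.390
df = n − 1 = 25
Two-sided p-value ≈ 0.0247
Since p ≈ 0.0247 > α = 0.01, fail to reject H0; the data do not provide sufficient evidence against H0.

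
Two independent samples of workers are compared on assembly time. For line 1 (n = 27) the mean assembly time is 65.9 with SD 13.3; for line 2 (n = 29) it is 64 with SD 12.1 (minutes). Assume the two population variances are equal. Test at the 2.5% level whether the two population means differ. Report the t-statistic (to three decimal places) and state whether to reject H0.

Let group 1 = line 1, group 2 = line 2. H0: μ_1 = μ_2; H1: μ_1 ≠ μ_2 (two-sample pooled-variance t-test, two-sided).
s_p² = [(27−1)·13.3² + (29−1)·12.1²]/(27+29−2) = 161.086
t = (65.9 − 64)/√[161.086·(1/27 + 1/29)] = 0.560
df = n₁ + n₂ − 2 = 54
Two-sided p-value ≈ 0.5779
Since p ≈ 0.5779 > α = 0.025, fail to reject H0; the data do not provide sufficient evidence against H0.

t = 0.560; fail to reject H0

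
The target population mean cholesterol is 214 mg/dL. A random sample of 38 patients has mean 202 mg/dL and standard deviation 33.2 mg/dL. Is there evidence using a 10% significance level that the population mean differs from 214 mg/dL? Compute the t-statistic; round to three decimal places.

H0: μ = 214; H1: μ ≠ 214 (one-sample t-test, two-sided).
t = (x̄ − μ₀)/(s/√n) = (202 − 214)/(33.2/√38) = -2.228
df = n − 1 = 37
Two-sided p-value ≈ 0.0320
Since p ≈ 0.0320 < α = 0.1, reject H0; the evidence is statistically significant.

-2.228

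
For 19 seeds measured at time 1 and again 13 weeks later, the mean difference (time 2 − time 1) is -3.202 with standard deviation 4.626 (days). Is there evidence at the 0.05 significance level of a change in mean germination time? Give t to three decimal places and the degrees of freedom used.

H0: μ_d = 0; H1: μ_d ≠ 0 (paired t-test on the differences, two-sided).
t = d̄/(s_d/√n) = -3.202/(4.626/√19) = -3.017
df = n − 1 = 18
Two-sided p-value ≈ 0.0074
Since p ≈ 0.0074 < α = 0.05, reject H0; the evidence is statistically significant.

t = -3.017, df = 18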